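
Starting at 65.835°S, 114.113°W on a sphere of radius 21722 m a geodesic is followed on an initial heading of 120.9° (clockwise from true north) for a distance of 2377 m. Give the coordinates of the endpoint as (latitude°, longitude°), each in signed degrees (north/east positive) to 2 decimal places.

-68.41°, -99.36°

Angular distance δ = d/R = 2377/21722 = 0.10943 rad; initial bearing θ = 2.1101 rad.
sin φ₂ = sin φ₁ cos δ + cos φ₁ sin δ cos θ = (-0.9124)(0.9940) + (0.4094)(0.1092)(-0.5135) = -0.9299, so φ₂ = -68.41°.
Δλ = atan2(sin θ sin δ cos φ₁, cos δ − sin φ₁ sin φ₂) = atan2(0.0384, 0.1456) = 14.757°.
λ₂ = -114.113° + 14.757° = -99.36°.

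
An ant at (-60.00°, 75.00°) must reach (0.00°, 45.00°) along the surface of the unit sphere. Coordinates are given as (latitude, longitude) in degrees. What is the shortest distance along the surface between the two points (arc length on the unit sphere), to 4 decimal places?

Let φ₁ = -1.0472 rad, φ₂ = 0.0000 rad, and Δλ = -0.5236 rad.
cos c = sin φ₁ sin φ₂ + cos φ₁ cos φ₂ cos Δλ = (-0.8660)(0.0000) + (0.5000)(1.0000)(0.8660) = 0.43301,
so c = arccos(0.43301) = 1.12296 rad.
On the unit sphere the arc length equals the central angle: 1.1230.

1.1230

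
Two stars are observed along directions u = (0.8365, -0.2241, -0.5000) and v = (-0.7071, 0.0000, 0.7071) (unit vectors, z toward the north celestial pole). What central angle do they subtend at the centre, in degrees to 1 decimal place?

u·v = -0.9450; |u| = 1.0000, |v| = 1.0000.
cos θ = (u·v)/(|u||v|) = -0.9451, so θ = 160.9°.

160.9°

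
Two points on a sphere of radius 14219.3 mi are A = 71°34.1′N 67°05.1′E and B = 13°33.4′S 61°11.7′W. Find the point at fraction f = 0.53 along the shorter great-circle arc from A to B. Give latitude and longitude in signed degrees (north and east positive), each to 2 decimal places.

38.01°, -45.00°

Central angle δ = 1.9963 rad. Interpolating on the sphere with fraction f = 0.53:
P = [sin((1−f)δ)·A + sin(fδ)·B] / sin δ = 0.8855·A + 0.9567·B in Cartesian coordinates,
giving P = (0.5571, -0.5571, 0.6158), i.e. latitude 38.01°, longitude -45.00°.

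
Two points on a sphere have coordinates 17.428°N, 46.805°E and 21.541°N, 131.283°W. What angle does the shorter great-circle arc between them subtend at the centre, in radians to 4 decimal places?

Let φ₁ = 0.3042 rad, φ₂ = 0.3760 rad, and Δλ = -3.1082 rad.
Haversine: a = sin²(Δφ/2) + cos φ₁ cos φ₂ sin²(Δλ/2) = 0.0013 + (0.9541)(0.9302)(0.9997) = 0.88850.
Central angle c = 2·arcsin(√a) = 2.46067 rad.
So the angular separation is 2.4607 rad.

2.4607 rad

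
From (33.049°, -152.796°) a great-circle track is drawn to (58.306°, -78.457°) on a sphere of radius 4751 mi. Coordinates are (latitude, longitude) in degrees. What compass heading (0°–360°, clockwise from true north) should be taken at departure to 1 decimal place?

38.5°

With φ₁ = 0.5768, φ₂ = 1.0176, Δλ = 1.2975 rad, the forward-azimuth formula gives
θ = atan2( sin Δλ cos φ₂ , cos φ₁ sin φ₂ − sin φ₁ cos φ₂ cos Δλ ) = atan2(0.5059, 0.6359) = 38.51°.
So the initial bearing is 38.5°.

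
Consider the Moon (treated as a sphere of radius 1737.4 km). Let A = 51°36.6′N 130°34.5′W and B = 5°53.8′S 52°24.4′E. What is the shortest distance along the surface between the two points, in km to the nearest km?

4070 km

In radians: φ₁ = 0.9008, φ₂ = -0.1029, Δλ = -177.018° = -3.0896 rad.
cos c = sin φ₁ sin φ₂ + cos φ₁ cos φ₂ cos Δλ = (0.7838)(-0.1027) + (0.6210)(0.9947)(-0.9986) = -0.69741,
so c = arccos(-0.69741) = 2.34258 rad.
Distance = R·c = 1737.4 × 2.3426 ≈ 4070 km.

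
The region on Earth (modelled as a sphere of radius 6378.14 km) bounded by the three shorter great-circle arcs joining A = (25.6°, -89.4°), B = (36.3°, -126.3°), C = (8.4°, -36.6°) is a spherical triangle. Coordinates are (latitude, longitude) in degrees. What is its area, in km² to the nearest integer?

4496070 km²

Side lengths (central angles): a = 1.4800, b = 0.9241, c = 0.5790 rad; semiperimeter s = 1.4916.
By l'Huilier's theorem, tan(E/4) = √[tan(s/2) tan((s−a)/2) tan((s−b)/2) tan((s−c)/2)], giving spherical excess E = 0.1105 rad.
Area = E·R² = 0.1105 × (6378.14)² ≈ 4496070 km².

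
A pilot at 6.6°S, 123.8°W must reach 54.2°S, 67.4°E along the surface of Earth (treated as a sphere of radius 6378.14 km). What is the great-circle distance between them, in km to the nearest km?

13189 km

With latitudes φ₁ = -6.600°, φ₂ = -54.200° and longitude difference Δλ = -168.800°:
cos c = sin φ₁ sin φ₂ + cos φ₁ cos φ₂ cos Δλ = (-0.1149)(-0.8111) + (0.9934)(0.5850)(-0.9810) = -0.47679,
so c = arccos(-0.47679) = 2.06780 rad.
Distance = R·c = 6378.14 × 2.0678 ≈ 13189 km.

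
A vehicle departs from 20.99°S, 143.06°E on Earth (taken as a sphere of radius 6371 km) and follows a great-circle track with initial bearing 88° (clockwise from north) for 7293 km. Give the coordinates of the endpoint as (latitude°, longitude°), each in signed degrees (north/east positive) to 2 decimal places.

Angular distance δ = d/R = 7293/6371 = 1.14472 rad; initial bearing θ = 1.5359 rad.
sin φ₂ = sin φ₁ cos δ + cos φ₁ sin δ cos θ = (-0.3582)(0.4133) + (0.9336)(0.9106)(0.0349) = -0.1184, so φ₂ = -6.80°.
Δλ = atan2(sin θ sin δ cos φ₁, cos δ − sin φ₁ sin φ₂) = atan2(0.8497, 0.3709) = 66.417°.
λ₂ = 143.060° + 66.417° = 209.48° → -150.52° after wrapping to (−180°, 180°].

-6.80°, -150.52°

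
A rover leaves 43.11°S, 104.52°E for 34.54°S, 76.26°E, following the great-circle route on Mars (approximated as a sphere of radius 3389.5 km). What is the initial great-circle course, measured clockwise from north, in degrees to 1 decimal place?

Δλ = -28.260° = -0.4932 rad.
y = sin Δλ · cos φ₂ = (-0.4735)(0.8237) = -0.3900
x = cos φ₁ sin φ₂ − sin φ₁ cos φ₂ cos Δλ = (0.7300)(-0.5670) − (-0.6834)(0.8237)(0.8808) = 0.0819
θ = atan2(y, x) = -78.14°; adding 360° gives 281.9°.

281.9°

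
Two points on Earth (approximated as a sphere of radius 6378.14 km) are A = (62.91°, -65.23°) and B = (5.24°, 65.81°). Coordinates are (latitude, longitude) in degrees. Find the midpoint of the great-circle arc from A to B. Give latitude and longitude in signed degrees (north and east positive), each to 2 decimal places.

51.64°, 39.57°

Central angle δ = 1.7890 rad. Interpolating on the sphere with fraction f = 0.5:
P = [sin((1−f)δ)·A + sin(fδ)·B] / sin δ = 0.7988·A + 0.7988·B in Cartesian coordinates,
giving P = (0.4784, 0.3953, 0.7841), i.e. latitude 51.64°, longitude 39.57°.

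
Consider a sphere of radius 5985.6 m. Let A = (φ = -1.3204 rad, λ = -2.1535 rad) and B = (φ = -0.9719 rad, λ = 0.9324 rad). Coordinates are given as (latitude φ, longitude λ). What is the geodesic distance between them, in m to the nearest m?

In radians: φ₁ = -1.3204, φ₂ = -0.9719, Δλ = 176.809° = 3.0859 rad.
Haversine: a = sin²(Δφ/2) + cos φ₁ cos φ₂ sin²(Δλ/2) = 0.0301 + (0.2478)(0.5637)(0.9992) = 0.16963.
Central angle c = 2·arcsin(√a) = 0.84900 rad.
Distance = R·c = 5985.6 × 0.8490 ≈ 5082 m.

5082 m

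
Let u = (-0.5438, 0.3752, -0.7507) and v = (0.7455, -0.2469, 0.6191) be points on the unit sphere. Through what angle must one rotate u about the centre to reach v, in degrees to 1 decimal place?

u·v = -0.9628; |u| = 1.0000, |v| = 1.0000.
cos θ = (u·v)/(|u||v|) = -0.9628, so θ = 164.3°.

164.3°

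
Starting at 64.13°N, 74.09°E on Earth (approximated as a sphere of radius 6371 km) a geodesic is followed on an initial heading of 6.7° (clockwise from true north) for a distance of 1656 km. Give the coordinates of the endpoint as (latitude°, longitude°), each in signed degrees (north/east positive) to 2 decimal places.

78.79°, 82.97°

Angular distance δ = d/R = 1656/6371 = 0.25993 rad; initial bearing θ = 0.1169 rad.
sin φ₂ = sin φ₁ cos δ + cos φ₁ sin δ cos θ = (0.8998)(0.9664) + (0.4363)(0.2570)(0.9932) = 0.9809, so φ₂ = 78.79°.
Δλ = atan2(sin θ sin δ cos φ₁, cos δ − sin φ₁ sin φ₂) = atan2(0.0131, 0.0838) = 8.877°.
λ₂ = 74.090° + 8.877° = 82.97°.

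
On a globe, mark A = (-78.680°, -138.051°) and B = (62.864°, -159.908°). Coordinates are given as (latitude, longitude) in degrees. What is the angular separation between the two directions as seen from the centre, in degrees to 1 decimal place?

142.1°

In radians: φ₁ = -1.3732, φ₂ = 1.0972, Δλ = -21.857° = -0.3815 rad.
cos c = sin φ₁ sin φ₂ + cos φ₁ cos φ₂ cos Δλ = (-0.9805)(0.8899) + (0.1963)(0.4561)(0.9281) = -0.78952,
so c = arccos(-0.78952) = 2.48083 rad.
So the angular separation is 142.1°.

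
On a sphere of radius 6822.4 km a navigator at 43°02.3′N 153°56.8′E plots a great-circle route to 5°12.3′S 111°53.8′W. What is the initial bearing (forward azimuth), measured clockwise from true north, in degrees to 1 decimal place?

91.0°

Δλ = 94.157° = 1.6433 rad.
y = sin Δλ · cos φ₂ = (0.9974)(0.9959) = 0.9933
x = cos φ₁ sin φ₂ − sin φ₁ cos φ₂ cos Δλ = (0.7309)(-0.0907) − (0.6825)(0.9959)(-0.0725) = -0.0170
θ = atan2(y, x) = 90.98°, so the bearing is 91.0°.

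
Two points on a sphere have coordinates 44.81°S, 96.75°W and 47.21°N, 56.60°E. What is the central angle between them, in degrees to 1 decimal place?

161.4°

With latitudes φ₁ = -44.810°, φ₂ = 47.210° and longitude difference Δλ = 153.350°:
Haversine: a = sin²(Δφ/2) + cos φ₁ cos φ₂ sin²(Δλ/2) = 0.5176 + (0.7094)(0.6793)(0.9469) = 0.97396.
Central angle c = 2·arcsin(√a) = 2.81745 rad.
So the angular separation is 161.4°.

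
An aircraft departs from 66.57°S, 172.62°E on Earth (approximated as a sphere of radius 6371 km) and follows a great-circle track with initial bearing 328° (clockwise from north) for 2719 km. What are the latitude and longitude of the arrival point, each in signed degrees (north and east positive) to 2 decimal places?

-44.08°, 154.84°

Angular distance δ = d/R = 2719/6371 = 0.42678 rad; initial bearing θ = 5.7247 rad.
sin φ₂ = sin φ₁ cos δ + cos φ₁ sin δ cos θ = (-0.9175)(0.9103) + (0.3976)(0.4139)(0.8480) = -0.6957, so φ₂ = -44.08°.
Δλ = atan2(sin θ sin δ cos φ₁, cos δ − sin φ₁ sin φ₂) = atan2(-0.0872, 0.2720) = -17.779°.
λ₂ = 172.620° − 17.779° = 154.84°.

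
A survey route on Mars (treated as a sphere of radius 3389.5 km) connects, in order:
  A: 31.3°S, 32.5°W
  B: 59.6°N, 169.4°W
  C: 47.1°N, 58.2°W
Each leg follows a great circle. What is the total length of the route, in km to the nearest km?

11791 km

Leg A→B: central angle 2.4400 rad, distance 8270.3 km.
Leg B→C: central angle 1.0388 rad, distance 3521.0 km.
Total: 8270.3 + 3521.0 ≈ 11791 km.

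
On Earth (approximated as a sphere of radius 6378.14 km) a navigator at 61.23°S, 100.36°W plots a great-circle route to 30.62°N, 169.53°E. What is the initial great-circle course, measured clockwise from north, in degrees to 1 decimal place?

With φ₁ = -1.0687, φ₂ = 0.5344, Δλ = -1.5727 rad, the forward-azimuth formula gives
θ = atan2( sin Δλ cos φ₂ , cos φ₁ sin φ₂ − sin φ₁ cos φ₂ cos Δλ ) = atan2(-0.8606, 0.2437) = -74.19°.
Adding 360° brings this into [0°, 360°): 285.8°.

285.8°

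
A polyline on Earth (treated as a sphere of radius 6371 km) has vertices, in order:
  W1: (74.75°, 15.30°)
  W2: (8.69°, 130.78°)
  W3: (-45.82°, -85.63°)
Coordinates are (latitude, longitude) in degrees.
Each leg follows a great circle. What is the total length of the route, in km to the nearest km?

24415 km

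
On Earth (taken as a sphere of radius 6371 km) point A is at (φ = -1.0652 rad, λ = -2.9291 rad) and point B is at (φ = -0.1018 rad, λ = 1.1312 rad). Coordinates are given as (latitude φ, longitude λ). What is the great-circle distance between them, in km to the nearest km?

Let φ₁ = -1.0652 rad, φ₂ = -0.1018 rad, and Δλ = -2.2229 rad.
cos c = sin φ₁ sin φ₂ + cos φ₁ cos φ₂ cos Δλ = (-0.8749)(-0.1016) + (0.4843)(0.9948)(-0.6068) = -0.20348,
so c = arccos(-0.20348) = 1.77571 rad.
Distance = R·c = 6371 × 1.7757 ≈ 11313 km.

11313 km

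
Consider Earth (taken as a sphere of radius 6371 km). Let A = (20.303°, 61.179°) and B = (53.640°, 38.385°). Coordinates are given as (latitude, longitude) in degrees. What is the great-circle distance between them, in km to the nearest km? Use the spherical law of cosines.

4184 km

In radians: φ₁ = 0.3544, φ₂ = 0.9362, Δλ = -22.794° = -0.3978 rad.
cos c = sin φ₁ sin φ₂ + cos φ₁ cos φ₂ cos Δλ = (0.3470)(0.8053) + (0.9379)(0.5929)(0.9219) = 0.79203,
so c = arccos(0.79203) = 0.65667 rad.
Distance = R·c = 6371 × 0.6567 ≈ 4184 km.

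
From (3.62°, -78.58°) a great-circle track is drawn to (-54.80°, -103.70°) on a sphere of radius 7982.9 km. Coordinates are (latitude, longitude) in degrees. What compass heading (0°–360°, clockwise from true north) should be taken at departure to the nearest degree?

Δλ = -25.120° = -0.4384 rad.
y = sin Δλ · cos φ₂ = (-0.4245)(0.5764) = -0.2447
x = cos φ₁ sin φ₂ − sin φ₁ cos φ₂ cos Δλ = (0.9980)(-0.8171) − (0.0631)(0.5764)(0.9054) = -0.8485
θ = atan2(y, x) = -163.91°; adding 360° gives 196°.

196°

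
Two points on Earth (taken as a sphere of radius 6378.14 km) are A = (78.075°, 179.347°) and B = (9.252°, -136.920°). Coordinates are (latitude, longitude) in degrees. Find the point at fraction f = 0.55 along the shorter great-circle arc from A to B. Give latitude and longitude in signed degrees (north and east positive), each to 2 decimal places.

Central angle δ = 1.2612 rad. Interpolating on the sphere with fraction f = 0.55:
P = [sin((1−f)δ)·A + sin(fδ)·B] / sin δ = 0.5644·A + 0.6713·B in Cartesian coordinates,
giving P = (-0.6005, -0.4512, 0.6601), i.e. latitude 41.31°, longitude -143.08°.

41.31°, -143.08°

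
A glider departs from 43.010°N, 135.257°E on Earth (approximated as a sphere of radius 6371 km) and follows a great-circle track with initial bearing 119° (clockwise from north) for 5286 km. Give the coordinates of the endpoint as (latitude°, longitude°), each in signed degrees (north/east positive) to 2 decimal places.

11.48°, 176.43°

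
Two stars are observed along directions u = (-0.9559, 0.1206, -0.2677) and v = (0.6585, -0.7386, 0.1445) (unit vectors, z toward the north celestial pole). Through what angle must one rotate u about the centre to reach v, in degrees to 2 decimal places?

139.22°

u·v = -0.7572; |u| = 1.0000, |v| = 1.0000.
cos θ = (u·v)/(|u||v|) = -0.7572, so θ = 139.22°.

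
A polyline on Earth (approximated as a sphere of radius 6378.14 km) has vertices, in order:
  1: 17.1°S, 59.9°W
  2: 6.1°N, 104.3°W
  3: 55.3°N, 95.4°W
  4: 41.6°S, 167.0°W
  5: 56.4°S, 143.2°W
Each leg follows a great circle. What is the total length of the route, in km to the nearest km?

Leg 1→2: central angle 0.8661 rad, distance 5524.3 km.
Leg 2→3: central angle 0.8677 rad, distance 5534.1 km.
Leg 3→4: central angle 1.9949 rad, distance 12723.5 km.
Leg 4→5: central angle 0.3719 rad, distance 2372.2 km.
Total: 5524.3 + 5534.1 + 12723.5 + 2372.2 ≈ 26154 km.

26154 km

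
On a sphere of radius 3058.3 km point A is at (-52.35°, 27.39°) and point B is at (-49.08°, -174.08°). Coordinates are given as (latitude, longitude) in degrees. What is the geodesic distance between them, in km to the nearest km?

Let φ₁ = -0.9137 rad, φ₂ = -0.8566 rad, and Δλ = 2.7669 rad.
cos c = sin φ₁ sin φ₂ + cos φ₁ cos φ₂ cos Δλ = (-0.7918)(-0.7556) + (0.6108)(0.6550)(-0.9306) = 0.22593,
so c = arccos(0.22593) = 1.34289 rad.
Distance = R·c = 3058.3 × 1.3429 ≈ 4107 km.

4107 km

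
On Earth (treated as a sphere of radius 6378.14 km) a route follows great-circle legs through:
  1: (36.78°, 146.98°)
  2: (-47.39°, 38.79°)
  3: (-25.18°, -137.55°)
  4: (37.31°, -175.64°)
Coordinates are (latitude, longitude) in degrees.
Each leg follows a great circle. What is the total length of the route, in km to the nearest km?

34171 km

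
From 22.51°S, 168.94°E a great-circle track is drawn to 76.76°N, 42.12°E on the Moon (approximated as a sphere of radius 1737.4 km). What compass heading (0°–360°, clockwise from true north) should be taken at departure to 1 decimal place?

Δλ = -126.820° = -2.2134 rad.
y = sin Δλ · cos φ₂ = (-0.8005)(0.2290) = -0.1833
x = cos φ₁ sin φ₂ − sin φ₁ cos φ₂ cos Δλ = (0.9238)(0.9734) − (-0.3828)(0.2290)(-0.5993) = 0.8467
θ = atan2(y, x) = -12.22°; adding 360° gives 347.8°.

347.8°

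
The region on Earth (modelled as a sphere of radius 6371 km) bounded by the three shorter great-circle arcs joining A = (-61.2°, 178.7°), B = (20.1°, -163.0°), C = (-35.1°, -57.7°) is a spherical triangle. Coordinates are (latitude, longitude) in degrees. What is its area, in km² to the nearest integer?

56355393 km²

Side lengths (central angles): a = 1.9827, b = 1.2810, c = 1.4421 rad; semiperimeter s = 2.3529.
By l'Huilier's theorem, tan(E/4) = √[tan(s/2) tan((s−a)/2) tan((s−b)/2) tan((s−c)/2)], giving spherical excess E = 1.3884 rad.
Area = E·R² = 1.3884 × (6371)² ≈ 56355393 km².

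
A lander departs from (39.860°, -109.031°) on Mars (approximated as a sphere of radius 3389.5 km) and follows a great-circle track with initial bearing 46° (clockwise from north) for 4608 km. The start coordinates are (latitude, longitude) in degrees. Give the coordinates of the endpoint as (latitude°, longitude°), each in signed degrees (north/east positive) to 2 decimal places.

Angular distance δ = d/R = 4608/3389.5 = 1.35949 rad; initial bearing θ = 0.8029 rad.
sin φ₂ = sin φ₁ cos δ + cos φ₁ sin δ cos θ = (0.6409)(0.2097) + (0.7676)(0.9778)(0.6947) = 0.6558, so φ₂ = 40.98°.
Δλ = atan2(sin θ sin δ cos φ₁, cos δ − sin φ₁ sin φ₂) = atan2(0.5399, -0.2106) = 111.307°.
λ₂ = -109.031° + 111.307° = 2.28°.

40.98°, 2.28°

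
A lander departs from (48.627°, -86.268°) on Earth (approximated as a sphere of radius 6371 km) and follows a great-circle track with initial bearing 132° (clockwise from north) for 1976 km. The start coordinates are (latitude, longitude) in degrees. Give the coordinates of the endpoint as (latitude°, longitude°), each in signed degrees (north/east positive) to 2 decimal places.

Angular distance δ = d/R = 1976/6371 = 0.31016 rad; initial bearing θ = 2.3038 rad.
sin φ₂ = sin φ₁ cos δ + cos φ₁ sin δ cos θ = (0.7504)(0.9523) + (0.6610)(0.3052)(-0.6691) = 0.5796, so φ₂ = 35.42°.
Δλ = atan2(sin θ sin δ cos φ₁, cos δ − sin φ₁ sin φ₂) = atan2(0.1499, 0.5173) = 16.161°.
λ₂ = -86.268° + 16.161° = -70.11°.

35.42°, -70.11°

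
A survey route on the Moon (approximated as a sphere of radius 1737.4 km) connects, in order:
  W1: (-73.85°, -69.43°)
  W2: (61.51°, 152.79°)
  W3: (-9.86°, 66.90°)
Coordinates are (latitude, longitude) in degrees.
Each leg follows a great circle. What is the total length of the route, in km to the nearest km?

7799 km

Leg W1→W2: central angle 2.8008 rad, distance 4866.0 km.
Leg W2→W3: central angle 1.6879 rad, distance 2932.5 km.
Total: 4866.0 + 2932.5 ≈ 7799 km.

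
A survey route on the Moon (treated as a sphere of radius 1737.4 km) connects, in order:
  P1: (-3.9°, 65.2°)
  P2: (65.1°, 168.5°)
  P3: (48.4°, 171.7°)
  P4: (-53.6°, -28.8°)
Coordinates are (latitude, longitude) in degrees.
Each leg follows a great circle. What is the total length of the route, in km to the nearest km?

Leg P1→P2: central angle 1.7298 rad, distance 3005.3 km.
Leg P2→P3: central angle 0.2930 rad, distance 509.0 km.
Leg P3→P4: central angle 2.8999 rad, distance 5038.3 km.
Total: 3005.3 + 509.0 + 5038.3 ≈ 8553 km.

8553 km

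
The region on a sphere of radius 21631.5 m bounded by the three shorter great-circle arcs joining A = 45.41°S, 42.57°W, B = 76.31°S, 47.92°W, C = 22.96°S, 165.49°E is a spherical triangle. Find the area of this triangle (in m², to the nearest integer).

Side lengths (central angles): a = 1.3724, b = 1.8678, c = 0.5407 rad; semiperimeter s = 1.8904.
By l'Huilier's theorem, tan(E/4) = √[tan(s/2) tan((s−a)/2) tan((s−b)/2) tan((s−c)/2)], giving spherical excess E = 0.2305 rad.
Area = E·R² = 0.2305 × (21631.5)² ≈ 107847372 m².

107847372 m²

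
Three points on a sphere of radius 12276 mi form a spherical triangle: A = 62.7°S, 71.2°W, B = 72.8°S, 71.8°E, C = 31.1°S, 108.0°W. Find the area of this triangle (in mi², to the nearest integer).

29030115 mi²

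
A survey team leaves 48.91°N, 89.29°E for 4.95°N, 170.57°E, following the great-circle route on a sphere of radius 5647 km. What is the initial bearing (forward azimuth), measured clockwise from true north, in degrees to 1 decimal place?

Δλ = 81.280° = 1.4186 rad.
y = sin Δλ · cos φ₂ = (0.9884)(0.9963) = 0.9848
x = cos φ₁ sin φ₂ − sin φ₁ cos φ₂ cos Δλ = (0.6572)(0.0863) − (0.7537)(0.9963)(0.1516) = -0.0571
θ = atan2(y, x) = 93.32°, so the bearing is 93.3°.

93.3°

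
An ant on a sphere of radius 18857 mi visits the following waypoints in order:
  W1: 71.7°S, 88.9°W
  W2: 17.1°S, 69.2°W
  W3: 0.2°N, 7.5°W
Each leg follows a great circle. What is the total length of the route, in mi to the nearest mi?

39147 mi

Leg W1→W2: central angle 0.9743 rad, distance 18373.1 mi.
Leg W2→W3: central angle 1.1017 rad, distance 20774.3 mi.
Total: 18373.1 + 20774.3 ≈ 39147 mi.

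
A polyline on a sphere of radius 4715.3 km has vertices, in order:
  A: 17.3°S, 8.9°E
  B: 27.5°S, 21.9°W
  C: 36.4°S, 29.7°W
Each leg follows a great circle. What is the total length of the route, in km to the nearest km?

Leg A→B: central angle 0.5261 rad, distance 2480.9 km.
Leg B→C: central angle 0.1934 rad, distance 912.0 km.
Total: 2480.9 + 912.0 ≈ 3393 km.

3393 km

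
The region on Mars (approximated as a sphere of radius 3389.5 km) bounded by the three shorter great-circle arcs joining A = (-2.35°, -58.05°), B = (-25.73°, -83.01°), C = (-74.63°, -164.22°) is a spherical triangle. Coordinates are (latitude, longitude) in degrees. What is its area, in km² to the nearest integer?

2693223 km²

Side lengths (central angles): a = 1.0983, b = 1.6050, c = 0.5848 rad; semiperimeter s = 1.6441.
By l'Huilier's theorem, tan(E/4) = √[tan(s/2) tan((s−a)/2) tan((s−b)/2) tan((s−c)/2)], giving spherical excess E = 0.2344 rad.
Area = E·R² = 0.2344 × (3389.5)² ≈ 2693223 km².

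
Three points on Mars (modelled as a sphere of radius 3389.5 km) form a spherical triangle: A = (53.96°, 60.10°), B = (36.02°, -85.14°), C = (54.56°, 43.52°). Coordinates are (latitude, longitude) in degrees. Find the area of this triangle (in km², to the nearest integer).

1345992 km²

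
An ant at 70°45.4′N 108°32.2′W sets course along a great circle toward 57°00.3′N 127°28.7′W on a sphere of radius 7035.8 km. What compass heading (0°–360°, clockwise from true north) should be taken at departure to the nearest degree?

Δλ = -18.942° = -0.3306 rad.
y = sin Δλ · cos φ₂ = (-0.3246)(0.5446) = -0.1768
x = cos φ₁ sin φ₂ − sin φ₁ cos φ₂ cos Δλ = (0.3296)(0.8387) − (0.9441)(0.5446)(0.9458) = -0.2099
θ = atan2(y, x) = -139.89°; adding 360° gives 220°.

220°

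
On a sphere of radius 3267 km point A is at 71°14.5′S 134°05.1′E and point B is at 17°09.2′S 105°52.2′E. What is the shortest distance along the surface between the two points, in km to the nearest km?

Let φ₁ = -1.2434 rad, φ₂ = -0.2994 rad, and Δλ = -0.4924 rad.
cos c = sin φ₁ sin φ₂ + cos φ₁ cos φ₂ cos Δλ = (-0.9469)(-0.2949) + (0.3216)(0.9555)(0.8812) = 0.55003,
so c = arccos(0.55003) = 0.98840 rad.
Distance = R·c = 3267 × 0.9884 ≈ 3229 km.

3229 km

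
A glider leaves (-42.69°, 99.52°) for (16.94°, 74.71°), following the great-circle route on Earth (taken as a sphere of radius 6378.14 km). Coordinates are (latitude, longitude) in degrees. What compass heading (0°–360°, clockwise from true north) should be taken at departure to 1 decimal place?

333.4°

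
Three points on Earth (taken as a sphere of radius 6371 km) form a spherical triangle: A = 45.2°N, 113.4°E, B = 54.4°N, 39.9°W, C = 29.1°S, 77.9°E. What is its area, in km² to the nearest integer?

61811023 km²

Side lengths (central angles): a = 2.2558, b = 1.4140, c = 1.3587 rad; semiperimeter s = 2.5142.
By l'Huilier's theorem, tan(E/4) = √[tan(s/2) tan((s−a)/2) tan((s−b)/2) tan((s−c)/2)], giving spherical excess E = 1.5228 rad.
Area = E·R² = 1.5228 × (6371)² ≈ 61811023 km².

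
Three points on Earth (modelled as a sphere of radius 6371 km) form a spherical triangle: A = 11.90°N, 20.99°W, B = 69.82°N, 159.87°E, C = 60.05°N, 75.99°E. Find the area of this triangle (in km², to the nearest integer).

Side lengths (central angles): a = 0.5888, b = 1.4512, c = 1.7153 rad; semiperimeter s = 1.8776.
By l'Huilier's theorem, tan(E/4) = √[tan(s/2) tan((s−a)/2) tan((s−b)/2) tan((s−c)/2)], giving spherical excess E = 0.5346 rad.
Area = E·R² = 0.5346 × (6371)² ≈ 21698641 km².

21698641 km²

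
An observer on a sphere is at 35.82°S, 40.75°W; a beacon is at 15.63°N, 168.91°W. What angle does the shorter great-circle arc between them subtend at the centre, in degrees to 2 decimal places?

129.80°

Let φ₁ = -0.6252 rad, φ₂ = 0.2728 rad, and Δλ = -2.2368 rad.
cos c = sin φ₁ sin φ₂ + cos φ₁ cos φ₂ cos Δλ = (-0.5852)(0.2694) + (0.8109)(0.9630)(-0.6179) = -0.64015,
so c = arccos(-0.64015) = 2.26549 rad.
So the angular separation is 129.80°.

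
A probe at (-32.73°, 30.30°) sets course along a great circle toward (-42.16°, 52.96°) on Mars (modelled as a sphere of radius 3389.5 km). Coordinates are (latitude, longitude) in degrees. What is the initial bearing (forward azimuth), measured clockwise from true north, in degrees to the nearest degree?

124°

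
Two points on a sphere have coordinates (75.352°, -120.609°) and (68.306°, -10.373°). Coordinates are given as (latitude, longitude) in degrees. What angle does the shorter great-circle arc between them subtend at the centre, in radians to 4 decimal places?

0.5224 rad

Let φ₁ = 1.3151 rad, φ₂ = 1.1922 rad, and Δλ = 1.9240 rad.
Haversine: a = sin²(Δφ/2) + cos φ₁ cos φ₂ sin²(Δλ/2) = 0.0038 + (0.2529)(0.3696)(0.6729) = 0.06668.
Central angle c = 2·arcsin(√a) = 0.52237 rad.
So the angular separation is 0.5224 rad.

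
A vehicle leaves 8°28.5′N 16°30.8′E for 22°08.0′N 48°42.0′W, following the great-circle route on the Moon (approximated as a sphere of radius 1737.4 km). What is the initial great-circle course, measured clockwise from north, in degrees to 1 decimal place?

With φ₁ = 0.1479, φ₂ = 0.3863, Δλ = -1.1382 rad, the forward-azimuth formula gives
θ = atan2( sin Δλ cos φ₂ , cos φ₁ sin φ₂ − sin φ₁ cos φ₂ cos Δλ ) = atan2(-0.8410, 0.3154) = -69.44°.
Adding 360° brings this into [0°, 360°): 290.6°.

290.6°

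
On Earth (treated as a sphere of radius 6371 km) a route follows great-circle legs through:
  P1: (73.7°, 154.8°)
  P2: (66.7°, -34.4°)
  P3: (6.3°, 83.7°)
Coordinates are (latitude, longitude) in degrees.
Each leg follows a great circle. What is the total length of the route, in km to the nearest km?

14935 km

Leg P1→P2: central angle 0.6889 rad, distance 4389.0 km.
Leg P2→P3: central angle 1.6553 rad, distance 10545.9 km.
Total: 4389.0 + 10545.9 ≈ 14935 km.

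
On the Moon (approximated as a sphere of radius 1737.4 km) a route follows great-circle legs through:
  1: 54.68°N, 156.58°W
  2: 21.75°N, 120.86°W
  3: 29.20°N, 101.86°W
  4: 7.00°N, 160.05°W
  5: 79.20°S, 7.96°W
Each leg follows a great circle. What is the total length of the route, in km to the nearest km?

6869 km

Leg 1→2: central angle 0.7402 rad, distance 1286.1 km.
Leg 2→3: central angle 0.3258 rad, distance 566.1 km.
Leg 3→4: central angle 1.0285 rad, distance 1786.8 km.
Leg 4→5: central angle 1.8588 rad, distance 3229.5 km.
Total: 1286.1 + 566.1 + 1786.8 + 3229.5 ≈ 6869 km.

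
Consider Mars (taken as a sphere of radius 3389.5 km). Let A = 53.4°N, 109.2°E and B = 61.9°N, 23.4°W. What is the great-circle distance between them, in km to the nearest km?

3478 km

In radians: φ₁ = 0.9320, φ₂ = 1.0804, Δλ = -132.600° = -2.3143 rad.
cos c = sin φ₁ sin φ₂ + cos φ₁ cos φ₂ cos Δλ = (0.8028)(0.8821) + (0.5962)(0.4710)(-0.6769) = 0.51810,
so c = arccos(0.51810) = 1.02617 rad.
Distance = R·c = 3389.5 × 1.0262 ≈ 3478 km.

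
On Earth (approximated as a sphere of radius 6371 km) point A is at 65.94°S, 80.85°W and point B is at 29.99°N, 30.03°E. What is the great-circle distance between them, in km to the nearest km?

13967 km

With latitudes φ₁ = -65.940°, φ₂ = 29.990° and longitude difference Δλ = 110.880°:
Haversine: a = sin²(Δφ/2) + cos φ₁ cos φ₂ sin²(Δλ/2) = 0.5517 + (0.4077)(0.8661)(0.6782) = 0.79114.
Central angle c = 2·arcsin(√a) = 2.19232 rad.
Distance = R·c = 6371 × 2.1923 ≈ 13967 km.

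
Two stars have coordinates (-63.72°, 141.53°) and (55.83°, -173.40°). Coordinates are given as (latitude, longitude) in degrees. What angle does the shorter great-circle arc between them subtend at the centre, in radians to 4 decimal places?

2.1727 rad

In radians: φ₁ = -1.1121, φ₂ = 0.9744, Δλ = 45.070° = 0.7866 rad.
Haversine: a = sin²(Δφ/2) + cos φ₁ cos φ₂ sin²(Δλ/2) = 0.7466 + (0.4428)(0.5617)(0.1469) = 0.78312.
Central angle c = 2·arcsin(√a) = 2.17272 rad.
So the angular separation is 2.1727 rad.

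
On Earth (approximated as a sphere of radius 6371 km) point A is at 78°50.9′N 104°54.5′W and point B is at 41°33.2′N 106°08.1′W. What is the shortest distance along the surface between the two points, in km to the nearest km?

Let φ₁ = 1.3762 rad, φ₂ = 0.7252 rad, and Δλ = -0.0214 rad.
cos c = sin φ₁ sin φ₂ + cos φ₁ cos φ₂ cos Δλ = (0.9811)(0.6633) + (0.1934)(0.7483)(0.9998) = 0.79549,
so c = arccos(0.79549) = 0.65098 rad.
Distance = R·c = 6371 × 0.6510 ≈ 4147 km.

4147 km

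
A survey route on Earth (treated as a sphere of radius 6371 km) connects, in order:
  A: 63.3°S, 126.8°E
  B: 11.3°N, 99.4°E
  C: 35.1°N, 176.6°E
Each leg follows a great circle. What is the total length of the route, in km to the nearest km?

16750 km

Leg A→B: central angle 1.3530 rad, distance 8619.6 km.
Leg B→C: central angle 1.2761 rad, distance 8130.3 km.
Total: 8619.6 + 8130.3 ≈ 16750 km.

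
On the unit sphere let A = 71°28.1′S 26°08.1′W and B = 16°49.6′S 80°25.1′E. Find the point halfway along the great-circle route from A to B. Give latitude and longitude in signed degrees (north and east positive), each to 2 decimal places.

The central angle between A and B is δ = 1.3819 rad.
With f = 0.5, the slerp weights are sin((1−f)δ)/sin δ = 0.6488 and sin(fδ)/sin δ = 0.6488.
Weighted sum of the unit vectors: (0.6488)·(0.2853,-0.1400,-0.9481) + (0.6488)·(0.1593,0.9438,-0.2895) = (0.2885, 0.5215, -0.8030).
Converting back: φ = atan2(z, √(x²+y²)) = -53.42°, λ = atan2(y, x) = 61.05°.

-53.42°, 61.05°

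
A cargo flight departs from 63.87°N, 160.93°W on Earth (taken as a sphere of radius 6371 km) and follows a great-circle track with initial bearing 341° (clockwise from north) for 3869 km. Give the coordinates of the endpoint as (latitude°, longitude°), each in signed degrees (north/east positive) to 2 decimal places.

77.13°, 75.62°

Angular distance δ = d/R = 3869/6371 = 0.60728 rad; initial bearing θ = 5.9516 rad.
sin φ₂ = sin φ₁ cos δ + cos φ₁ sin δ cos θ = (0.8978)(0.8212) + (0.4404)(0.5706)(0.9455) = 0.9749, so φ₂ = 77.13°.
Δλ = atan2(sin θ sin δ cos φ₁, cos δ − sin φ₁ sin φ₂) = atan2(-0.0818, -0.0541) = -123.452°.
λ₂ = -160.930° − 123.452° = -284.38° → 75.62° after wrapping to (−180°, 180°].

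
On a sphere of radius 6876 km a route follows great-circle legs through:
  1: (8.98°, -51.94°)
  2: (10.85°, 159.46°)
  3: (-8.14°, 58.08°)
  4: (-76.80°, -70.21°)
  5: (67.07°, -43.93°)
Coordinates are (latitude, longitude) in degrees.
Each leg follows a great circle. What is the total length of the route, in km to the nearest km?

Leg 1→2: central angle 2.4958 rad, distance 17161.3 km.
Leg 2→3: central angle 1.7911 rad, distance 12315.3 km.
Leg 3→4: central angle 1.5730 rad, distance 10816.1 km.
Leg 4→5: central angle 2.5268 rad, distance 17374.1 km.
Total: 17161.3 + 12315.3 + 10816.1 + 17374.1 ≈ 57667 km.

57667 km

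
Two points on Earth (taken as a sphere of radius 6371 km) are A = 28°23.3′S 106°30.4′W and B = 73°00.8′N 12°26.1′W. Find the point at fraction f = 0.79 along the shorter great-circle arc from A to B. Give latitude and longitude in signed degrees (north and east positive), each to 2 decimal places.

Central angle δ = 2.0634 rad. Interpolating on the sphere with fraction f = 0.79:
P = [sin((1−f)δ)·A + sin(fδ)·B] / sin δ = 0.4766·A + 1.1330·B in Cartesian coordinates,
giving P = (0.2041, -0.4732, 0.8570), i.e. latitude 58.98°, longitude -66.67°.

58.98°, -66.67°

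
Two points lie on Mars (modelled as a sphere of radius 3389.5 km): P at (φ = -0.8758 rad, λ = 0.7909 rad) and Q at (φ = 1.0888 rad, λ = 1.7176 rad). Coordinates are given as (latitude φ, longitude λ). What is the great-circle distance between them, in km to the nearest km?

7108 km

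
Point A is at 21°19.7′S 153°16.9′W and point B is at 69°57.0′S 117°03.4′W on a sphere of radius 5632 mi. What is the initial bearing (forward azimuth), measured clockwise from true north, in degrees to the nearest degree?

165°

Δλ = 36.225° = 0.6322 rad.
y = sin Δλ · cos φ₂ = (0.5910)(0.3428) = 0.2026
x = cos φ₁ sin φ₂ − sin φ₁ cos φ₂ cos Δλ = (0.9315)(-0.9394) − (-0.3637)(0.3428)(0.8067) = -0.7745
θ = atan2(y, x) = 165.34°, so the bearing is 165°.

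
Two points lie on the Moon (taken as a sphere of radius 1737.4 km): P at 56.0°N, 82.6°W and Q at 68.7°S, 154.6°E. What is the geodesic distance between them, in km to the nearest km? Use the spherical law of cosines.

In radians: φ₁ = 0.9774, φ₂ = -1.1990, Δλ = -122.800° = -2.1433 rad.
cos c = sin φ₁ sin φ₂ + cos φ₁ cos φ₂ cos Δλ = (0.8290)(-0.9317) + (0.5592)(0.3633)(-0.5417) = -0.88244,
so c = arccos(-0.88244) = 2.65183 rad.
Distance = R·c = 1737.4 × 2.6518 ≈ 4607 km.

4607 km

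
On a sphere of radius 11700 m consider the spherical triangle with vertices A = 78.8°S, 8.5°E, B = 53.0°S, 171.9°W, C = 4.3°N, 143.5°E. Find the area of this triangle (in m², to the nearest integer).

76443677 m²

Side lengths (central angles): a = 1.1946, b = 1.7829, c = 0.8412 rad; semiperimeter s = 1.9093.
By l'Huilier's theorem, tan(E/4) = √[tan(s/2) tan((s−a)/2) tan((s−b)/2) tan((s−c)/2)], giving spherical excess E = 0.5584 rad.
Area = E·R² = 0.5584 × (11700)² ≈ 76443677 m².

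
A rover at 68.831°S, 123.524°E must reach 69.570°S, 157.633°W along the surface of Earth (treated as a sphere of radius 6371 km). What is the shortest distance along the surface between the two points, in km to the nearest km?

2899 km

In radians: φ₁ = -1.2013, φ₂ = -1.2142, Δλ = 78.843° = 1.3761 rad.
cos c = sin φ₁ sin φ₂ + cos φ₁ cos φ₂ cos Δλ = (-0.9325)(-0.9371) + (0.3611)(0.3491)(0.1935) = 0.89825,
so c = arccos(0.89825) = 0.45502 rad.
Distance = R·c = 6371 × 0.4550 ≈ 2899 km.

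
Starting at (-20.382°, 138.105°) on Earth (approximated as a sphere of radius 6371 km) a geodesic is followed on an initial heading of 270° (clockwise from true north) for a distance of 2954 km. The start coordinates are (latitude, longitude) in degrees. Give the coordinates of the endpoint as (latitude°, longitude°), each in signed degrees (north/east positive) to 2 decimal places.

-18.15°, 110.03°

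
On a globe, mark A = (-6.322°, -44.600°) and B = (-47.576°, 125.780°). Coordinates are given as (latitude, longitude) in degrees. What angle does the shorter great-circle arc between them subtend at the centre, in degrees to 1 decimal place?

Let φ₁ = -0.1103 rad, φ₂ = -0.8304 rad, and Δλ = 2.9737 rad.
cos c = sin φ₁ sin φ₂ + cos φ₁ cos φ₂ cos Δλ = (-0.1101)(-0.7382) + (0.9939)(0.6746)(-0.9859) = -0.57980,
so c = arccos(-0.57980) = 2.18927 rad.
So the angular separation is 125.4°.

125.4°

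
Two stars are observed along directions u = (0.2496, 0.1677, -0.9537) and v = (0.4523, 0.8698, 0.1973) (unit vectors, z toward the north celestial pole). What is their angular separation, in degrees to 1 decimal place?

86.0°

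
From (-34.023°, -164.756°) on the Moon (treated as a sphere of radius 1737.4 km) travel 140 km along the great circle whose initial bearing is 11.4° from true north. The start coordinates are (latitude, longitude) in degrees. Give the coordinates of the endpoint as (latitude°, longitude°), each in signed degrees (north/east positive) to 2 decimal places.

Angular distance δ = d/R = 140/1737.4 = 0.08058 rad; initial bearing θ = 0.1990 rad.
sin φ₂ = sin φ₁ cos δ + cos φ₁ sin δ cos θ = (-0.5595)(0.9968) + (0.8288)(0.0805)(0.9803) = -0.4923, so φ₂ = -29.49°.
Δλ = atan2(sin θ sin δ cos φ₁, cos δ − sin φ₁ sin φ₂) = atan2(0.0132, 0.7213) = 1.047°.
λ₂ = -164.756° + 1.047° = -163.71°.

-29.49°, -163.71°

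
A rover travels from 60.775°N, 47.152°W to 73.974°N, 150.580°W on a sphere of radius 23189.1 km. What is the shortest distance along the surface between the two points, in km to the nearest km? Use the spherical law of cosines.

Let φ₁ = 1.0607 rad, φ₂ = 1.2911 rad, and Δλ = -1.8052 rad.
cos c = sin φ₁ sin φ₂ + cos φ₁ cos φ₂ cos Δλ = (0.8727)(0.9611) + (0.4882)(0.2761)(-0.2322) = 0.80749,
so c = arccos(0.80749) = 0.63091 rad.
Distance = R·c = 23189.1 × 0.6309 ≈ 14630 km.

14630 km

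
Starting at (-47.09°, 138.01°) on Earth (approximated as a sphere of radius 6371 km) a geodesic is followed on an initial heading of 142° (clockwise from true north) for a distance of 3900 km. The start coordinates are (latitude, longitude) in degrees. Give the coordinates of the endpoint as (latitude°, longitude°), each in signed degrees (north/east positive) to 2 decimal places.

-65.19°, -164.51°

Angular distance δ = d/R = 3900/6371 = 0.61215 rad; initial bearing θ = 2.4784 rad.
sin φ₂ = sin φ₁ cos δ + cos φ₁ sin δ cos θ = (-0.7324)(0.8184) + (0.6808)(0.5746)(-0.7880) = -0.9077, so φ₂ = -65.19°.
Δλ = atan2(sin θ sin δ cos φ₁, cos δ − sin φ₁ sin φ₂) = atan2(0.2409, 0.1536) = 57.479°.
λ₂ = 138.010° + 57.479° = 195.49° → -164.51° after wrapping to (−180°, 180°].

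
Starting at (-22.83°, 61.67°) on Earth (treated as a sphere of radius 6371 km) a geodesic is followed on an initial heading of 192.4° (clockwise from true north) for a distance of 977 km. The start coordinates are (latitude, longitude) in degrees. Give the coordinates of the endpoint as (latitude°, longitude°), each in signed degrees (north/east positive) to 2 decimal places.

Angular distance δ = d/R = 977/6371 = 0.15335 rad; initial bearing θ = 3.3580 rad.
sin φ₂ = sin φ₁ cos δ + cos φ₁ sin δ cos θ = (-0.3880)(0.9883) + (0.9217)(0.1528)(-0.9767) = -0.5209, so φ₂ = -31.40°.
Δλ = atan2(sin θ sin δ cos φ₁, cos δ − sin φ₁ sin φ₂) = atan2(-0.0302, 0.7861) = -2.202°.
λ₂ = 61.670° − 2.202° = 59.47°.

-31.40°, 59.47°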